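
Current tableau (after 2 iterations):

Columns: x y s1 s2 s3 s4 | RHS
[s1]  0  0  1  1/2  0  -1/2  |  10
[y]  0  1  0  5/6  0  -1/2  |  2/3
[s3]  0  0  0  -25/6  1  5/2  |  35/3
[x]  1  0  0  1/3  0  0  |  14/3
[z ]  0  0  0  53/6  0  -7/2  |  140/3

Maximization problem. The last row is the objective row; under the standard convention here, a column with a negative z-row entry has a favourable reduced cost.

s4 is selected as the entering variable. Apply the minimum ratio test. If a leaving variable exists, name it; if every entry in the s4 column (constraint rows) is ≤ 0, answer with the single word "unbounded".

Ratios: row 1 (s1): entry -1/2 ≤ 0, skip; row 2 (y): entry -1/2 ≤ 0, skip; row 3 (s3): (35/3)/(5/2) = 14/3; row 4 (x): entry 0 ≤ 0, skip.
Minimum ratio is in the s3 row, so s3 leaves.

s3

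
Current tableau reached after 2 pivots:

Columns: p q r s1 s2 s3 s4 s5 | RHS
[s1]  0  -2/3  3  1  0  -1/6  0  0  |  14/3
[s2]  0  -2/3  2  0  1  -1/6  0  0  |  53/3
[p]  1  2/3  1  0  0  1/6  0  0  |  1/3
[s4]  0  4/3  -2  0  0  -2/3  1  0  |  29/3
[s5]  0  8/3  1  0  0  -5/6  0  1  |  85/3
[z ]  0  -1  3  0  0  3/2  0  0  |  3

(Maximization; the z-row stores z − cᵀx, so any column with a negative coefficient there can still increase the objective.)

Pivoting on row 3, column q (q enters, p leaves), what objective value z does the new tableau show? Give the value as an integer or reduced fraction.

Minimum ratio for q: (1/3)/(2/3) = 1/2.
z changes by −(z-row coeff of q)·ratio = −(-1)·(1/2) = 1/2.
New z = 3 + (1/2) = 7/2.

7/2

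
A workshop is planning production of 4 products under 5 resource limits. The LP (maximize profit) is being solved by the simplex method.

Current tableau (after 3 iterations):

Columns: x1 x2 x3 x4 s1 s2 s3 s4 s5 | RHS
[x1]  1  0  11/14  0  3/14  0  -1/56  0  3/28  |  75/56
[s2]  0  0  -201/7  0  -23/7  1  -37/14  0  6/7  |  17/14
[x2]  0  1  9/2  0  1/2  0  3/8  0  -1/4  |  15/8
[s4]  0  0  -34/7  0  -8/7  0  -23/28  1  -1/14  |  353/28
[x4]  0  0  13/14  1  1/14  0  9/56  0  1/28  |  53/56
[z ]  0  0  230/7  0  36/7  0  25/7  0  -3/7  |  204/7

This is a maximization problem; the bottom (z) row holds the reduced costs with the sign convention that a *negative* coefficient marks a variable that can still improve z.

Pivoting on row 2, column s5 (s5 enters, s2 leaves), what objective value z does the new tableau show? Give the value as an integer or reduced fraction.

Minimum ratio for s5: (17/14)/(6/7) = 17/12.
z changes by −(z-row coeff of s5)·ratio = −(-3/7)·(17/12) = 17/28.
New z = 204/7 + (17/28) = 119/4.

119/4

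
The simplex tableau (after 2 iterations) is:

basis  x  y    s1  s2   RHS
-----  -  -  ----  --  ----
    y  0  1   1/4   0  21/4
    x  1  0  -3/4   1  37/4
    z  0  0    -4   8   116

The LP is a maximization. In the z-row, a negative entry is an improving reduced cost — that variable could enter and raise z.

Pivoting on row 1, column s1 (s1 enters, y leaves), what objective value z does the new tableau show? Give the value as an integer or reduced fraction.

Minimum ratio for s1: (21/4)/(1/4) = 21.
z changes by −(z-row coeff of s1)·ratio = −(-4)·21 = 84.
New z = 116 + 84 = 200.

200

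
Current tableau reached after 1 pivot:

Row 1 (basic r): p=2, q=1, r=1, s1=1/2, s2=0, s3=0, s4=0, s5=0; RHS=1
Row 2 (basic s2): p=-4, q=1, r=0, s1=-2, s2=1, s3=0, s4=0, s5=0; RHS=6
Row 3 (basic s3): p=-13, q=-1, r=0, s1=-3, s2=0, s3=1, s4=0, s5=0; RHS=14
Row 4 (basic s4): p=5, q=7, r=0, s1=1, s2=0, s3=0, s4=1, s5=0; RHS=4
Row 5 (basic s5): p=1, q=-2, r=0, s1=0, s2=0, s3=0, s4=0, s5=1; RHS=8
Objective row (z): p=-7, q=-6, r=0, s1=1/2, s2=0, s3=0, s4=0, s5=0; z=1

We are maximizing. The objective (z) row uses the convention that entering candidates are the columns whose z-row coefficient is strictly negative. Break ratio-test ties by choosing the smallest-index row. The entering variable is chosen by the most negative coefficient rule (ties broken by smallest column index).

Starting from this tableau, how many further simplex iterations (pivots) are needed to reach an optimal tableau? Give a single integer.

2

pivot: p in, r out → z = 9/2
pivot: q in, s4 out → z = 16/3
No improving column remains; optimal.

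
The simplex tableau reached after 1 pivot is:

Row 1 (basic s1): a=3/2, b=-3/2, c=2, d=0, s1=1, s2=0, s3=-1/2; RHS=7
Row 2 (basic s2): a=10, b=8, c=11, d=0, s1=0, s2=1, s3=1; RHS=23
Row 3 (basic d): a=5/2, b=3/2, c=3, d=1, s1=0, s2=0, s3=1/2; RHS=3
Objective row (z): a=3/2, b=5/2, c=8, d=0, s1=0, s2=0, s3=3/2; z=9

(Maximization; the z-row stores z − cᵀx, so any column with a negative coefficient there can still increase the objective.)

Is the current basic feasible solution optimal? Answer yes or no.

yes

No objective-row coefficient is strictly negative, so no entering variable exists; the tableau is optimal.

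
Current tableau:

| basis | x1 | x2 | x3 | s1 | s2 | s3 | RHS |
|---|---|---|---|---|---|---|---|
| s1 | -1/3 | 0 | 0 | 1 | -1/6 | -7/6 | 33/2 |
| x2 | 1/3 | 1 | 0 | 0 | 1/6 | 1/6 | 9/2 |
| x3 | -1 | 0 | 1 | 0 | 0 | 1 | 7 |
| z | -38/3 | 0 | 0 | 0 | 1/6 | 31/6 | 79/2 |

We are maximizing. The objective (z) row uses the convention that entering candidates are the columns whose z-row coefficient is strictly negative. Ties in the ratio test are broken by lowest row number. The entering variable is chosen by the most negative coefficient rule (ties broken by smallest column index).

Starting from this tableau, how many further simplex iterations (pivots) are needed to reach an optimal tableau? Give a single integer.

1

pivot: x1 in, x2 out → z = 421/2
No improving column remains; optimal.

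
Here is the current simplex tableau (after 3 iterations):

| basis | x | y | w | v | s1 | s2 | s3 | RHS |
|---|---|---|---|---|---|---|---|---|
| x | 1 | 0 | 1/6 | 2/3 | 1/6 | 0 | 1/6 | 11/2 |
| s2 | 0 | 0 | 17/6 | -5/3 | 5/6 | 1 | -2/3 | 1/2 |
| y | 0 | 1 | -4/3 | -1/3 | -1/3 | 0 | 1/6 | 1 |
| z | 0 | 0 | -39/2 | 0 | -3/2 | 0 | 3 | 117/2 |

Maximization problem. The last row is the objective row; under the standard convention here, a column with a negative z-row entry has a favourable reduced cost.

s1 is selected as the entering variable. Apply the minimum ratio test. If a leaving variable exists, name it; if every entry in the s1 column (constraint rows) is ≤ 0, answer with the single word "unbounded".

Ratios: row 1 (x): (11/2)/(1/6) = 33; row 2 (s2): (1/2)/(5/6) = 3/5; row 3 (y): entry -1/3 ≤ 0, skip.
Minimum ratio is in the s2 row, so s2 leaves.

s2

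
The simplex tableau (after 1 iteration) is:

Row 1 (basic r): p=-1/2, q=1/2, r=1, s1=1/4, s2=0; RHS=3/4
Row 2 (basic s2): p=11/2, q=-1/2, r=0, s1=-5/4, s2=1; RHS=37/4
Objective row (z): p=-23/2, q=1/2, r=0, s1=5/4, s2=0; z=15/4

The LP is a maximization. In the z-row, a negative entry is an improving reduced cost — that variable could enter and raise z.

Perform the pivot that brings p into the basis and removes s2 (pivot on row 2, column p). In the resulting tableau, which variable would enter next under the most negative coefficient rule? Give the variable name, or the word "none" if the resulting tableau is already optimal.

s1

Pivot element 11/2. New z-row = old z-row − (-23/2)·(row 2/(11/2)).
Updated z-row coefficients: p: 0, q: -6/11, r: 0, s1: -15/11, s2: 23/11.
The most negative is -15/11 in column s1, so s1 would enter next.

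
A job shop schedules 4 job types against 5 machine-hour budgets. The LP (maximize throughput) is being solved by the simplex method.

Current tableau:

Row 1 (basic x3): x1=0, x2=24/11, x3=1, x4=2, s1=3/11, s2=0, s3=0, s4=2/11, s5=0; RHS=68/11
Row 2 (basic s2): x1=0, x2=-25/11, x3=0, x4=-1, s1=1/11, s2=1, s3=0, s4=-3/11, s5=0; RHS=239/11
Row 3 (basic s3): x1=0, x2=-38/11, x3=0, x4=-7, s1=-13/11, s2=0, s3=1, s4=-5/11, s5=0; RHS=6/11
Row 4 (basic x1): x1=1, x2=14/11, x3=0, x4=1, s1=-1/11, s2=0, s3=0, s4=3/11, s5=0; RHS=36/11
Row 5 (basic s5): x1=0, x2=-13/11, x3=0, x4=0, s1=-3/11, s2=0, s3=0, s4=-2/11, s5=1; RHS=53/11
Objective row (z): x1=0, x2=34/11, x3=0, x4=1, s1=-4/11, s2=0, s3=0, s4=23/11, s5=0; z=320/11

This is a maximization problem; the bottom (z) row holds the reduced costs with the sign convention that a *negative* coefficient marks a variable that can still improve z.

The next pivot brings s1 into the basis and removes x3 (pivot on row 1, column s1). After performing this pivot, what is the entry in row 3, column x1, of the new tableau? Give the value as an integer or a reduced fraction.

0

Pivot element is row 1, column s1: 3/11.
Normalize row 1: new (row 1, x1) = 0/(3/11) = 0.
row 3 ← row 3 − (-13/11)·(new row 1): 0 − (-13/11)·0 = 0.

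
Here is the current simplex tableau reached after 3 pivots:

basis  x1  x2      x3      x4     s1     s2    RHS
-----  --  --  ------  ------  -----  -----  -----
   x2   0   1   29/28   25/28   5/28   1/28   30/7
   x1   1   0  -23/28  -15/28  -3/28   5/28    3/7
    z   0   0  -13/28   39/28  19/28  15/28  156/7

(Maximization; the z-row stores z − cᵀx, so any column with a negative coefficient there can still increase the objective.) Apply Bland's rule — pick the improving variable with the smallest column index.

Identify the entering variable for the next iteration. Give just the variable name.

x3

Objective-row coefficients: x1: 0, x2: 0, x3: -13/28, x4: 39/28, s1: 19/28, s2: 15/28.
Improving columns: x3. Bland's rule picks the smallest column index → x3.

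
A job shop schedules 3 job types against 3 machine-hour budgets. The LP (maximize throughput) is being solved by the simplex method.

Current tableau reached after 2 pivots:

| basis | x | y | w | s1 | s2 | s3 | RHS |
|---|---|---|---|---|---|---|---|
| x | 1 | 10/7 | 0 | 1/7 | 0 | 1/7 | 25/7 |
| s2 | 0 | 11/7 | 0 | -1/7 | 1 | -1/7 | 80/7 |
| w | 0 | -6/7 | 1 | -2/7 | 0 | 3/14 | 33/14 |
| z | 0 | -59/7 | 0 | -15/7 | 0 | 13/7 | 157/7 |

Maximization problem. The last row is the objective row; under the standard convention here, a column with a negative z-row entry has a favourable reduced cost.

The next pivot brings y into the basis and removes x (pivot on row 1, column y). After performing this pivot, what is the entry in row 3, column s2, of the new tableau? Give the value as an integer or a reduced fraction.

0

Pivot element is row 1, column y: 10/7.
Normalize row 1: new (row 1, s2) = 0/(10/7) = 0.
row 3 ← row 3 − (-6/7)·(new row 1): 0 − (-6/7)·0 = 0.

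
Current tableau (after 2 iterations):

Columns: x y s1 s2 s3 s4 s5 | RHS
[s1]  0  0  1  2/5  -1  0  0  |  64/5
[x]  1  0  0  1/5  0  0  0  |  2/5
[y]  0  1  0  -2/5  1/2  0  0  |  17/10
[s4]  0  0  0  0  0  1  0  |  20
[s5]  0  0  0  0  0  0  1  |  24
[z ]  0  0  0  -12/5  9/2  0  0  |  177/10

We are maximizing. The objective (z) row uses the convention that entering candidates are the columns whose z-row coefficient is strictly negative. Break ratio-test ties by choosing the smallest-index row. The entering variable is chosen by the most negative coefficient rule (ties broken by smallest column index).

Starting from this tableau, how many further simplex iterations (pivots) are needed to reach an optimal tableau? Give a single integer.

pivot: s2 in, x out → z = 45/2
No improving column remains; optimal.

1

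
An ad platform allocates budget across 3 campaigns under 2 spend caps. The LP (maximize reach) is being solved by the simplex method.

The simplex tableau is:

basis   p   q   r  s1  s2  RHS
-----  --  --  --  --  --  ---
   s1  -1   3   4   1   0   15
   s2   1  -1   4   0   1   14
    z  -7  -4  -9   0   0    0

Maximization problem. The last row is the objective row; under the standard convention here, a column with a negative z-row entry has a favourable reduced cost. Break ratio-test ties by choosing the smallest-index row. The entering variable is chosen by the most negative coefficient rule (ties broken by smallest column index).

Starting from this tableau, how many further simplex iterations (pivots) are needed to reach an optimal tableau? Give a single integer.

3

pivot: r in, s2 out → z = 63/2
pivot: q in, s1 out → z = 529/16
pivot: p in, r out → z = 515/2
No improving column remains; optimal.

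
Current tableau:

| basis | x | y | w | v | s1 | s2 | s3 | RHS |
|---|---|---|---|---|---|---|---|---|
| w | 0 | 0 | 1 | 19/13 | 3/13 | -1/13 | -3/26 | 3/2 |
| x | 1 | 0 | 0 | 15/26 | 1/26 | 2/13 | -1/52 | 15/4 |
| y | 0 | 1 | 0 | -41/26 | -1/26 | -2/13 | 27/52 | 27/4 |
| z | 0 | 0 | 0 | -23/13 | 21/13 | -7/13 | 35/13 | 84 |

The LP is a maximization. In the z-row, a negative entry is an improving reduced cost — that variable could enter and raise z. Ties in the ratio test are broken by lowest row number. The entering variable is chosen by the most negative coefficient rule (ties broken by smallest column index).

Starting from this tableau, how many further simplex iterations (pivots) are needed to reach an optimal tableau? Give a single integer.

pivot: v in, w out → z = 3261/38
pivot: s2 in, x out → z = 1353/14
pivot: w in, v out → z = 777/8
No improving column remains; optimal.

3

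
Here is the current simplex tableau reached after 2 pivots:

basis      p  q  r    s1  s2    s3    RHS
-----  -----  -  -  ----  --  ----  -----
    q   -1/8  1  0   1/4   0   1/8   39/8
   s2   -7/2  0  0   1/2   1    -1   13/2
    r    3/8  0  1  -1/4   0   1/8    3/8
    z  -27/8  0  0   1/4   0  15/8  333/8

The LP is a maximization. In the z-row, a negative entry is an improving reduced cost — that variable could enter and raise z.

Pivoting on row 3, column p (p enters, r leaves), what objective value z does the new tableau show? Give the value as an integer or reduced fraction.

Minimum ratio for p: (3/8)/(3/8) = 1.
z changes by −(z-row coeff of p)·ratio = −(-27/8)·1 = 27/8.
New z = 333/8 + (27/8) = 45.

45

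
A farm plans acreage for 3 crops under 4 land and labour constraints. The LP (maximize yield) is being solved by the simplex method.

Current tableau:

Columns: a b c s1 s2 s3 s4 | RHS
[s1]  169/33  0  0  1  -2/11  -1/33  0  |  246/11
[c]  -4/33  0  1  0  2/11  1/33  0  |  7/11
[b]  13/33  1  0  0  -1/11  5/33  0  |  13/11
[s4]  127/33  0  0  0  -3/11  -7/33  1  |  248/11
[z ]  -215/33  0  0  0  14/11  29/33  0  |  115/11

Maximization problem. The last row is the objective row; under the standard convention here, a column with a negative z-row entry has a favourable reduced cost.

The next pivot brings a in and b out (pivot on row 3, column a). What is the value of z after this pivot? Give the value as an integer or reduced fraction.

Minimum ratio for a: (13/11)/(13/33) = 3.
z changes by −(z-row coeff of a)·ratio = −(-215/33)·3 = 215/11.
New z = 115/11 + (215/11) = 30.

30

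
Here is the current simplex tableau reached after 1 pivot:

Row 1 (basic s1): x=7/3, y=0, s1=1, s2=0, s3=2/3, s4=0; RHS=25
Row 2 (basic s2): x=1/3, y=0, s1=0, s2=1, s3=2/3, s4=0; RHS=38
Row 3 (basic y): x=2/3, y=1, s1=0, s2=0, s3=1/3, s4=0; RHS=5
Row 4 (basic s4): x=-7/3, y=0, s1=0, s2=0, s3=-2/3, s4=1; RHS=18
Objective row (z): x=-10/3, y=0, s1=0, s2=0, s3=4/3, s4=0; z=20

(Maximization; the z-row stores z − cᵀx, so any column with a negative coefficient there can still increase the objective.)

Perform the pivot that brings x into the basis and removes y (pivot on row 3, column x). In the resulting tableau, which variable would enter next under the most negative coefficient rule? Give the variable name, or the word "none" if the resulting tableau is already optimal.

none

Pivot element 2/3. New z-row = old z-row − (-10/3)·(row 3/(2/3)).
Updated z-row coefficients: x: 0, y: 5, s1: 0, s2: 0, s3: 3, s4: 0.
No coefficient is strictly negative; the tableau after this pivot is optimal.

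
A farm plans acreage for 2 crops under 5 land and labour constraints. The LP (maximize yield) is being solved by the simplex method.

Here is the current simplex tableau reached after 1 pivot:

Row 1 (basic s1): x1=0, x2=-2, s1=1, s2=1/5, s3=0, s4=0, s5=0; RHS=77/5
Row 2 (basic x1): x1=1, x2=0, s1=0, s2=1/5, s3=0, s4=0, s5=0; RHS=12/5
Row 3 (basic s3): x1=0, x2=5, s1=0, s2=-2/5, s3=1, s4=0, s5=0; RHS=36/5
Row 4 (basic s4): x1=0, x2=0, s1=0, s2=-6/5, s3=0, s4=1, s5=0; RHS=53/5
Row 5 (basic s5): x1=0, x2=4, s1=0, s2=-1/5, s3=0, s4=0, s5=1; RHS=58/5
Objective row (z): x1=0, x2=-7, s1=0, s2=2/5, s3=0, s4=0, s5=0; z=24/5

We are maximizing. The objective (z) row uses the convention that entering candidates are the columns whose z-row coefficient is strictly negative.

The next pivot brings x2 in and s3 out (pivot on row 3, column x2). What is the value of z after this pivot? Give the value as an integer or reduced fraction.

Minimum ratio for x2: (36/5)/5 = 36/25.
z changes by −(z-row coeff of x2)·ratio = −(-7)·(36/25) = 252/25.
New z = 24/5 + (252/25) = 372/25.

372/25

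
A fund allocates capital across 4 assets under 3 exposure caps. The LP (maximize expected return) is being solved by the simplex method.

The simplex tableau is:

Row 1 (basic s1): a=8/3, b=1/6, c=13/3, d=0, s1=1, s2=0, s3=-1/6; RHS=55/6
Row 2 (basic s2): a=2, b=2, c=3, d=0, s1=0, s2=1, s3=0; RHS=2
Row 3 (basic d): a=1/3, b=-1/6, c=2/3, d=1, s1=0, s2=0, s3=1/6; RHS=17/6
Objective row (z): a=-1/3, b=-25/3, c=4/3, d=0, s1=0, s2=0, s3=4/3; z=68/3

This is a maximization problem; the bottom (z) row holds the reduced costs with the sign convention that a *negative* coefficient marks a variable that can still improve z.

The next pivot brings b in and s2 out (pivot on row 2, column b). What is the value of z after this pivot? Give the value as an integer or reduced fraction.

31

Minimum ratio for b: 2/2 = 1.
z changes by −(z-row coeff of b)·ratio = −(-25/3)·1 = 25/3.
New z = 68/3 + (25/3) = 31.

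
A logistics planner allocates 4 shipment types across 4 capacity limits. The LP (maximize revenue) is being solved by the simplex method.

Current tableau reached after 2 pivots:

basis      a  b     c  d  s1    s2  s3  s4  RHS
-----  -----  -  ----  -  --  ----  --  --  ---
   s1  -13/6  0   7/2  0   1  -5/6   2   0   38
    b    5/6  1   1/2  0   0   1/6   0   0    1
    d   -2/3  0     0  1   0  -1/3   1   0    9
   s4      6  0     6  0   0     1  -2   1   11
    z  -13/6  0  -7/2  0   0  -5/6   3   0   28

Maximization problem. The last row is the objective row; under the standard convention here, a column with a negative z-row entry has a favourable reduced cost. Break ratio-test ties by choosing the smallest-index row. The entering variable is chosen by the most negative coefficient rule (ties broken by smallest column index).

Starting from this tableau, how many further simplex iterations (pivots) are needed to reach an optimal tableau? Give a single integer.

2

pivot: c in, s4 out → z = 413/12
pivot: s2 in, b out → z = 104/3
No improving column remains; optimal.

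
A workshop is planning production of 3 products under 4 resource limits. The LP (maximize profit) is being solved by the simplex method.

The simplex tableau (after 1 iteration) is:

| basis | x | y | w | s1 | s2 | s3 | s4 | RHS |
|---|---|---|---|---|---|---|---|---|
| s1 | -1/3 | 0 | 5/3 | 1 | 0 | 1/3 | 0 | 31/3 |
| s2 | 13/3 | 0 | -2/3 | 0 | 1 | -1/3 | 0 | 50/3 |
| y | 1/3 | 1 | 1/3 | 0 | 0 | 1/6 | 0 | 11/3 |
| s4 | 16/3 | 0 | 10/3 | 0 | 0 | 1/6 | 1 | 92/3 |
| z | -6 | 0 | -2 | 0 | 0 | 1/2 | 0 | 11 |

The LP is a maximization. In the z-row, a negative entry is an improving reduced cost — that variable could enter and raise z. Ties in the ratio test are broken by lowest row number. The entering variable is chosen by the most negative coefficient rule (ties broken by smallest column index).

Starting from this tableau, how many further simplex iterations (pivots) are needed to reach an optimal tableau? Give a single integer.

2

pivot: x in, s2 out → z = 443/13
pivot: w in, s4 out → z = 371/9
No improving column remains; optimal.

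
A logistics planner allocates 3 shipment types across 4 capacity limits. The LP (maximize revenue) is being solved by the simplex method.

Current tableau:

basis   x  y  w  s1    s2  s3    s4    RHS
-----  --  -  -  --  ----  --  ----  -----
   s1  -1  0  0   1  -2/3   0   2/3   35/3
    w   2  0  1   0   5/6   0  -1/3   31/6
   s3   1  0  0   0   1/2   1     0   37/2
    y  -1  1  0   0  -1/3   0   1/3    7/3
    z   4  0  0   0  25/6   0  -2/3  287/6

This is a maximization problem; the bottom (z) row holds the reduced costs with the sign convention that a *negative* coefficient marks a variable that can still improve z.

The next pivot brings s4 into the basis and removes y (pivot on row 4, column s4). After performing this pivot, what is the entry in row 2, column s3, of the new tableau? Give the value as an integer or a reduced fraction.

0

Pivot element is row 4, column s4: 1/3.
Normalize row 4: new (row 4, s3) = 0/(1/3) = 0.
row 2 ← row 2 − (-1/3)·(new row 4): 0 − (-1/3)·0 = 0.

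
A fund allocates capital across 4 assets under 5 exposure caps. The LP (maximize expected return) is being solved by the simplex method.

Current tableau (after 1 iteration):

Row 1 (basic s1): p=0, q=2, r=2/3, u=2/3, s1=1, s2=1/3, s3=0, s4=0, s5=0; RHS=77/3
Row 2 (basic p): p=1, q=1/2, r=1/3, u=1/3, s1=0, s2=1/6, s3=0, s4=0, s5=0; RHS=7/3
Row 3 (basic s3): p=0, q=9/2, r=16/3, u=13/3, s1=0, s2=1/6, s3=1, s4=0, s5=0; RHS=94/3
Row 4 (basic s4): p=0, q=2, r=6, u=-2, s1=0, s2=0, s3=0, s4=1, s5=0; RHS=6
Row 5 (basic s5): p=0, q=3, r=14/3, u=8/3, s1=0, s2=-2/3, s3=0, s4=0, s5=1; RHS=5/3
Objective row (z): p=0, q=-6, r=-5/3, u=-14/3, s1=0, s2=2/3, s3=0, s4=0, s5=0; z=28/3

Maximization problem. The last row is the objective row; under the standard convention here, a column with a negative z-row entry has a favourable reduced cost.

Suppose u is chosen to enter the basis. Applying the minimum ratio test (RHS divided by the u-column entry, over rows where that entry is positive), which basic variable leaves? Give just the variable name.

Ratios: row 1 (s1): (77/3)/(2/3) = 77/2; row 2 (p): (7/3)/(1/3) = 7; row 3 (s3): (94/3)/(13/3) = 94/13; row 4 (s4): entry -2 ≤ 0, skip; row 5 (s5): (5/3)/(8/3) = 5/8.
Minimum ratio 5/8 is in the s5 row, so s5 leaves.

s5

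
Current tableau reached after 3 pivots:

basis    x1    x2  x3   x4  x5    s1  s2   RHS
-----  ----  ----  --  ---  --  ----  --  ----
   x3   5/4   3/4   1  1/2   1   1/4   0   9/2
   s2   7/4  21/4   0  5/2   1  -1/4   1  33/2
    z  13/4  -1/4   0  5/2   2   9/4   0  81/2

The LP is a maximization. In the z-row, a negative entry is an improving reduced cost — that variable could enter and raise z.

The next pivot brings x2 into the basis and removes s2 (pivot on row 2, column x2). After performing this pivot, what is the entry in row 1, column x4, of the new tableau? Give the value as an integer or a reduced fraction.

1/7

Pivot element is row 2, column x2: 21/4.
Normalize row 2: new (row 2, x4) = (5/2)/(21/4) = 10/21.
row 1 ← row 1 − (3/4)·(new row 2): 1/2 − (3/4)·(10/21) = 1/7.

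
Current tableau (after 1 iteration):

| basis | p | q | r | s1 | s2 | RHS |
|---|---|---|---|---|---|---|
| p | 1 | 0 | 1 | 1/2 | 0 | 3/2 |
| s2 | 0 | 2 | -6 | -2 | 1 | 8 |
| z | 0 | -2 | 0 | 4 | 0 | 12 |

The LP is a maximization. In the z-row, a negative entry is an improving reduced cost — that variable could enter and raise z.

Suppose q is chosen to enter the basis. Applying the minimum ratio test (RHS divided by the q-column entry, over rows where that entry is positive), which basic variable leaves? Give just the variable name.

Ratios: row 1 (p): entry 0 ≤ 0, skip; row 2 (s2): 8/2 = 4.
Minimum ratio 4 is in the s2 row, so s2 leaves.

s2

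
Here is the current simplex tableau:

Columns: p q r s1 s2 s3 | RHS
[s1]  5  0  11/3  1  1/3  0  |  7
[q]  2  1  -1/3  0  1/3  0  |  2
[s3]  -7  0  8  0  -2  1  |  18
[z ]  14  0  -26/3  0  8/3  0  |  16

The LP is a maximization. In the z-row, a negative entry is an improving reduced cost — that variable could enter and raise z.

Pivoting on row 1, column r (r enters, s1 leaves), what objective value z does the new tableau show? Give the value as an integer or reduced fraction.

358/11

Minimum ratio for r: 7/(11/3) = 21/11.
z changes by −(z-row coeff of r)·ratio = −(-26/3)·(21/11) = 182/11.
New z = 16 + (182/11) = 358/11.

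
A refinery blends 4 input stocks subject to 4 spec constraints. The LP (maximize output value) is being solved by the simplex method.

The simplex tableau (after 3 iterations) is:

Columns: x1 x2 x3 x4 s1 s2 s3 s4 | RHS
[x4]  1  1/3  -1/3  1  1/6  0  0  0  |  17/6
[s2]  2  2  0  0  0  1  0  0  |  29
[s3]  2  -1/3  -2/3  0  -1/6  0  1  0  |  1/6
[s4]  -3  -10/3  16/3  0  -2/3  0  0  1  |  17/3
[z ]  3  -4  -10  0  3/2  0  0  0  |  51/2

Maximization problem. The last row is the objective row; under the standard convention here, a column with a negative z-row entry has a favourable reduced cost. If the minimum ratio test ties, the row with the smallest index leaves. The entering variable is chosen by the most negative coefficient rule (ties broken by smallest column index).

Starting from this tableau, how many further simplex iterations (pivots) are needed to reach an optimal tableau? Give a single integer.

pivot: x3 in, s4 out → z = 289/8
pivot: x2 in, s2 out → z = 739/4
No improving column remains; optimal.

2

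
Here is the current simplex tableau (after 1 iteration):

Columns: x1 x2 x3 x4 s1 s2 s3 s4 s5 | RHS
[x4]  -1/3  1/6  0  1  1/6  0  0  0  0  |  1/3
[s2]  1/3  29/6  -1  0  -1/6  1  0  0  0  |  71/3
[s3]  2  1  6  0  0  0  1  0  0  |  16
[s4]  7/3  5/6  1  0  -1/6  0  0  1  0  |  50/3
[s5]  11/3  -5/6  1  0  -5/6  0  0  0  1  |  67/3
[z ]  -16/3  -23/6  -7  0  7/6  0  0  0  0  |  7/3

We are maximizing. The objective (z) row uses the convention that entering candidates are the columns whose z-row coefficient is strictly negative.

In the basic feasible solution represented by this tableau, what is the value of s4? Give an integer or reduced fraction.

50/3

s4 is basic (row 4); its value is the RHS of that row: 50/3.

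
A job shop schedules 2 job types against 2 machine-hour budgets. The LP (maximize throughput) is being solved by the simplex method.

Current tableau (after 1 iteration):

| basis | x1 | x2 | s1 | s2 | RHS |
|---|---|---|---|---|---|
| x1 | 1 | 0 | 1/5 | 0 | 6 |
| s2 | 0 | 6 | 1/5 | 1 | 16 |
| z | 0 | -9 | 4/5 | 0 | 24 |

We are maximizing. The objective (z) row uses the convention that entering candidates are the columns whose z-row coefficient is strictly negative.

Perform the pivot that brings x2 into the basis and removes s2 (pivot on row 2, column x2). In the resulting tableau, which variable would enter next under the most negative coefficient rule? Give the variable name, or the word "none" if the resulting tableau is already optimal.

none

Pivot element 6. New z-row = old z-row − (-9)·(row 2/6).
Updated z-row coefficients: x1: 0, x2: 0, s1: 11/10, s2: 3/2.
No coefficient is strictly negative; the tableau after this pivot is optimal.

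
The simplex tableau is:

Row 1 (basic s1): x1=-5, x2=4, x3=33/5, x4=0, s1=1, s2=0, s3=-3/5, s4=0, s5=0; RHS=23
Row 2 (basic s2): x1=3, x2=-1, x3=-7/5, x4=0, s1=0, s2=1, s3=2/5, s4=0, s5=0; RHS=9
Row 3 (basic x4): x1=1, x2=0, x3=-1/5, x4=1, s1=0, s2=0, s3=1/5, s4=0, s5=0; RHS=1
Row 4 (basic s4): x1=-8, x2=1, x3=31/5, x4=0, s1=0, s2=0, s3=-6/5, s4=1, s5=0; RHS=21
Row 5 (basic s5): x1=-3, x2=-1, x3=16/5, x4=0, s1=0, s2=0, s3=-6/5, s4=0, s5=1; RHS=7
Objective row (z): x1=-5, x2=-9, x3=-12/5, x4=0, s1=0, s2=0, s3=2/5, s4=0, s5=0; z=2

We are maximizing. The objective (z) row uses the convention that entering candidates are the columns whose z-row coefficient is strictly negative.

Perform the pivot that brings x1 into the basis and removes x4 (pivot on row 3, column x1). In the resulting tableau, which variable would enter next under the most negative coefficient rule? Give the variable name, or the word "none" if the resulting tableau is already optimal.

x2

Pivot element 1. New z-row = old z-row − (-5)·(row 3/1).
Updated z-row coefficients: x1: 0, x2: -9, x3: -17/5, x4: 5, s1: 0, s2: 0, s3: 7/5, s4: 0, s5: 0.
The most negative is -9 in column x2, so x2 would enter next.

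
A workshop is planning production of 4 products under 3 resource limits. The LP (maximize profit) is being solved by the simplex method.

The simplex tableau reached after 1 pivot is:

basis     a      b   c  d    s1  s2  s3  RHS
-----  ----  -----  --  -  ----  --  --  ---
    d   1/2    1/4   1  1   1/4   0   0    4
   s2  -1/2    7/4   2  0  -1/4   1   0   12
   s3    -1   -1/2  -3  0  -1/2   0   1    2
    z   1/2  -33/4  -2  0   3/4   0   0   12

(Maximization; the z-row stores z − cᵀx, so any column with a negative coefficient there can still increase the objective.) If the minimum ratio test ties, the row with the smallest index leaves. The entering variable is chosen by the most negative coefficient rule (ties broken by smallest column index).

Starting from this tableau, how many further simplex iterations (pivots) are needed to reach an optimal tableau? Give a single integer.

pivot: b in, s2 out → z = 480/7
pivot: a in, d out → z = 76
No improving column remains; optimal.

2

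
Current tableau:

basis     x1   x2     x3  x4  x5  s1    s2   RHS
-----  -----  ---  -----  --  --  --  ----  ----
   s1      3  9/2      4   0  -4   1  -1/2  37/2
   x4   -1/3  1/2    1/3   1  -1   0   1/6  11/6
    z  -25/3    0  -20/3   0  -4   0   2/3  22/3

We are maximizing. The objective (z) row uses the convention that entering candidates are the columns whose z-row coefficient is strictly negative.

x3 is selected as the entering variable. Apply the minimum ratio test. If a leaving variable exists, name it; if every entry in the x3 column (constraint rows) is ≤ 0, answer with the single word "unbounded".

Ratios: row 1 (s1): (37/2)/4 = 37/8; row 2 (x4): (11/6)/(1/3) = 11/2.
Minimum ratio is in the s1 row, so s1 leaves.

s1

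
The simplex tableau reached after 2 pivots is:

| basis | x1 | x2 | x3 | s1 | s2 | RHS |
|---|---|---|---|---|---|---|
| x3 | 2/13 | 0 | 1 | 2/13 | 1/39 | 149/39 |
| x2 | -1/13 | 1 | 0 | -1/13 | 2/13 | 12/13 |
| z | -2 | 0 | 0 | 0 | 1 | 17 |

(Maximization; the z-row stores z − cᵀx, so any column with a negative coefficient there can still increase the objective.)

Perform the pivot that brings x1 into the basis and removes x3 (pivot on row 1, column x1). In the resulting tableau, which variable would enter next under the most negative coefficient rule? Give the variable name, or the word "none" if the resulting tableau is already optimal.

Pivot element 2/13. New z-row = old z-row − (-2)·(row 1/(2/13)).
Updated z-row coefficients: x1: 0, x2: 0, x3: 13, s1: 2, s2: 4/3.
No coefficient is strictly negative; the tableau after this pivot is optimal.

none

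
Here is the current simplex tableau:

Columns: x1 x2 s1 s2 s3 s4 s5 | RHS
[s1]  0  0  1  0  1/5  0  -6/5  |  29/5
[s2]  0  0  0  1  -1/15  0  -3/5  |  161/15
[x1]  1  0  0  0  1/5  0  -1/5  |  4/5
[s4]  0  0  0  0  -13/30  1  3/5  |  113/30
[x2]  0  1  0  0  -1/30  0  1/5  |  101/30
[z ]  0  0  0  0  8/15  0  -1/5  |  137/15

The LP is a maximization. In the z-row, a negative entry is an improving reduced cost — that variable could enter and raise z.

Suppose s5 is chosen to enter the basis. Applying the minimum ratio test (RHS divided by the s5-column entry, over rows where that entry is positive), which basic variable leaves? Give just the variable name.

Ratios: row 1 (s1): entry -6/5 ≤ 0, skip; row 2 (s2): entry -3/5 ≤ 0, skip; row 3 (x1): entry -1/5 ≤ 0, skip; row 4 (s4): (113/30)/(3/5) = 113/18; row 5 (x2): (101/30)/(1/5) = 101/6.
Minimum ratio 113/18 is in the s4 row, so s4 leaves.

s4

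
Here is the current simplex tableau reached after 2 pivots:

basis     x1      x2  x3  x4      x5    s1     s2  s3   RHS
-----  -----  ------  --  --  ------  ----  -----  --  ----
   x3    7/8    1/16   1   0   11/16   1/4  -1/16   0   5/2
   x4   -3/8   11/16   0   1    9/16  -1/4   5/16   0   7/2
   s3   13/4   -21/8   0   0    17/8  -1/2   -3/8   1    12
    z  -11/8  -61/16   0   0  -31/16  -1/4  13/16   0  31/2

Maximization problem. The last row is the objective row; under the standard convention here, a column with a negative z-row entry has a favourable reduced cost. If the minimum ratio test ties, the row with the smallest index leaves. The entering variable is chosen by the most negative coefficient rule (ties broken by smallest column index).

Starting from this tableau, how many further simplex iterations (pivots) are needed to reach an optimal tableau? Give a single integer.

pivot: x2 in, x4 out → z = 384/11
pivot: x1 in, x3 out → z = 216/5
pivot: s1 in, x1 out → z = 48
No improving column remains; optimal.

3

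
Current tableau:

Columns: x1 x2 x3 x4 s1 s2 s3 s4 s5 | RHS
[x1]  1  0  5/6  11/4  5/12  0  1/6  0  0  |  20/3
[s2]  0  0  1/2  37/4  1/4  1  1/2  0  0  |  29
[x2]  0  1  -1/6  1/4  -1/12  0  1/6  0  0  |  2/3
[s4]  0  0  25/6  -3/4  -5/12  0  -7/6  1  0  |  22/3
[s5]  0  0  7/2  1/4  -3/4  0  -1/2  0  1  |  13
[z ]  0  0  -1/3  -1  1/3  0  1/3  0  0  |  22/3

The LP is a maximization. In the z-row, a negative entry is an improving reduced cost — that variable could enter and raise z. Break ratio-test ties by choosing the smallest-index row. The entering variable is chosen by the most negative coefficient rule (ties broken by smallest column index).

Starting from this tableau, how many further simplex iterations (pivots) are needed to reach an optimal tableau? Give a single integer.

2

pivot: x4 in, x1 out → z = 322/33
pivot: x3 in, s4 out → z = 1424/145
No improving column remains; optimal.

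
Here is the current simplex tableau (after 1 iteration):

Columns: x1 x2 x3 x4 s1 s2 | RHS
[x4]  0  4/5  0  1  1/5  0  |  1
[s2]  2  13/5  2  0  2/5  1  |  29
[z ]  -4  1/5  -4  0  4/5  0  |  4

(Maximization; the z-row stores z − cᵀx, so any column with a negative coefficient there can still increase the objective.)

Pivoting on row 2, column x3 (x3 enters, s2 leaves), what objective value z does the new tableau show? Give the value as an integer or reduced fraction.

62

Minimum ratio for x3: 29/2 = 29/2.
z changes by −(z-row coeff of x3)·ratio = −(-4)·(29/2) = 58.
New z = 4 + 58 = 62.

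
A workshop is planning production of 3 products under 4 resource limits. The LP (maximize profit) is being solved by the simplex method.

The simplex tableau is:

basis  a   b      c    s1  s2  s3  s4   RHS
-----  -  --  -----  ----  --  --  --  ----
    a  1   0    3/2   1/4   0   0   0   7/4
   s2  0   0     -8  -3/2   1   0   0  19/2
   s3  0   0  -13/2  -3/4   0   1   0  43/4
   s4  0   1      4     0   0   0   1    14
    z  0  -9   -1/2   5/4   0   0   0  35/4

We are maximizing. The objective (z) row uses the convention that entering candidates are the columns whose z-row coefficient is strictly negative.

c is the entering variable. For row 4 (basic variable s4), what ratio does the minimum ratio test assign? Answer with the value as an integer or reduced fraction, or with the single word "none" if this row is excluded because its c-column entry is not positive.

7/2

Ratio = RHS / (c entry) = 14 / 4 = 7/2.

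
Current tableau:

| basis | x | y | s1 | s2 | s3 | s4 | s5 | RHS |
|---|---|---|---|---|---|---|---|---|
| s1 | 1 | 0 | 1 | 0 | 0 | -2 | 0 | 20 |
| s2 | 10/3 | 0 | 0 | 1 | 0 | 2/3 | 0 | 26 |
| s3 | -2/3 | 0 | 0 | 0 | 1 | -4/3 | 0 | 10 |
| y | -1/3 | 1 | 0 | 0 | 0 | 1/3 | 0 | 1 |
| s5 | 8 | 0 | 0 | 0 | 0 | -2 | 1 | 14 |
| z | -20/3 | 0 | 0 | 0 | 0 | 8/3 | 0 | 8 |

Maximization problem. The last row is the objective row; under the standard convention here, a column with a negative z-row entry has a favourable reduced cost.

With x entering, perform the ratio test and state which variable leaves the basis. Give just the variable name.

s5

Ratios: row 1 (s1): 20/1 = 20; row 2 (s2): 26/(10/3) = 39/5; row 3 (s3): entry -2/3 ≤ 0, skip; row 4 (y): entry -1/3 ≤ 0, skip; row 5 (s5): 14/8 = 7/4.
Minimum ratio 7/4 is in the s5 row, so s5 leaves.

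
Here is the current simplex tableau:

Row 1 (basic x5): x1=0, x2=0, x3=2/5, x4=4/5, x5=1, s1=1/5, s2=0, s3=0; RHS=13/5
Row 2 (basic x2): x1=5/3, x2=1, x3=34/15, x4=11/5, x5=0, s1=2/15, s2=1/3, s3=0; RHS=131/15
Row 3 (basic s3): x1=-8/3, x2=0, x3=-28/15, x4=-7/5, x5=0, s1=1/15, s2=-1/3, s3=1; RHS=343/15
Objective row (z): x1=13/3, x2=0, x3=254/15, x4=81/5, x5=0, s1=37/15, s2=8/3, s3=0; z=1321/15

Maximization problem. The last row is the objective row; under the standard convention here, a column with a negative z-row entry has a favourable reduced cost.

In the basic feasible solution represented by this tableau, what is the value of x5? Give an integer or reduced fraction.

x5 is basic (row 1); its value is the RHS of that row: 13/5.

13/5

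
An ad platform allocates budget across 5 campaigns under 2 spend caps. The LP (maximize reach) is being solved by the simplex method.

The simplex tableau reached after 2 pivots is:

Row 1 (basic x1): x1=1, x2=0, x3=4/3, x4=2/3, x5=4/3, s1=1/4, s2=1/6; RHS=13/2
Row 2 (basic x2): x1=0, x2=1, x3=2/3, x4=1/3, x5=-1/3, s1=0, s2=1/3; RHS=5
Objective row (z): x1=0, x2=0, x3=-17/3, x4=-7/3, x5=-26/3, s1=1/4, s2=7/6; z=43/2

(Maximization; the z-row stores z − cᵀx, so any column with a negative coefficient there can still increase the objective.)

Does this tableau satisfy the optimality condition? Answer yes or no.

Column x3 has objective-row coefficient -17/3, which is negative; an improving pivot exists, so not yet optimal.

no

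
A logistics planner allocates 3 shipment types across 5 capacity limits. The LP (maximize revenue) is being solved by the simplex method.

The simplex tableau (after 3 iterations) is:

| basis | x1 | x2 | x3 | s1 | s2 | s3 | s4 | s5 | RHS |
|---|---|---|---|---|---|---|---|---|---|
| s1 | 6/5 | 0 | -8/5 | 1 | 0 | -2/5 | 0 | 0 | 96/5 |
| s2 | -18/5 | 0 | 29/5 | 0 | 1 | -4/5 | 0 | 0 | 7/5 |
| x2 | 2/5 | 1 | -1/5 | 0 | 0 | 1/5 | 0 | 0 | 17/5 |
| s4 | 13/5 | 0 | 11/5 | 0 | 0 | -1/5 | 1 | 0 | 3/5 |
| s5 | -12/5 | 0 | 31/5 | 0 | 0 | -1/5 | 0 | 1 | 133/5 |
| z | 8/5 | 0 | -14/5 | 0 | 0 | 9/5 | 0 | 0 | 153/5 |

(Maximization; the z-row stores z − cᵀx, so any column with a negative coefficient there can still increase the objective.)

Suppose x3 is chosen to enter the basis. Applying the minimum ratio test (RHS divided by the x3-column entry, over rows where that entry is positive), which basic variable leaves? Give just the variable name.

s2

Ratios: row 1 (s1): entry -8/5 ≤ 0, skip; row 2 (s2): (7/5)/(29/5) = 7/29; row 3 (x2): entry -1/5 ≤ 0, skip; row 4 (s4): (3/5)/(11/5) = 3/11; row 5 (s5): (133/5)/(31/5) = 133/31.
Minimum ratio 7/29 is in the s2 row, so s2 leaves.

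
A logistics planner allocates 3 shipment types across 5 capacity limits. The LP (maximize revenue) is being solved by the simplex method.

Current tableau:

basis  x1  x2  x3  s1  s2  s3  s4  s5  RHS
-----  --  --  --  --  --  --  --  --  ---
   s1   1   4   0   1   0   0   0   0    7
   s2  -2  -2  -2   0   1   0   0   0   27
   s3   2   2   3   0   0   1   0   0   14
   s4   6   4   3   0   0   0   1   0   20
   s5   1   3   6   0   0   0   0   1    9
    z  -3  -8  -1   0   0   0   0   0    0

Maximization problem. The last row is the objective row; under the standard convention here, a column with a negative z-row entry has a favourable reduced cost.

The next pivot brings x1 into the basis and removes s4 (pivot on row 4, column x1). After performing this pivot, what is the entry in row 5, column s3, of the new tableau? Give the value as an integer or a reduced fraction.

0

Pivot element is row 4, column x1: 6.
Normalize row 4: new (row 4, s3) = 0/6 = 0.
row 5 ← row 5 − 1·(new row 4): 0 − 1·0 = 0.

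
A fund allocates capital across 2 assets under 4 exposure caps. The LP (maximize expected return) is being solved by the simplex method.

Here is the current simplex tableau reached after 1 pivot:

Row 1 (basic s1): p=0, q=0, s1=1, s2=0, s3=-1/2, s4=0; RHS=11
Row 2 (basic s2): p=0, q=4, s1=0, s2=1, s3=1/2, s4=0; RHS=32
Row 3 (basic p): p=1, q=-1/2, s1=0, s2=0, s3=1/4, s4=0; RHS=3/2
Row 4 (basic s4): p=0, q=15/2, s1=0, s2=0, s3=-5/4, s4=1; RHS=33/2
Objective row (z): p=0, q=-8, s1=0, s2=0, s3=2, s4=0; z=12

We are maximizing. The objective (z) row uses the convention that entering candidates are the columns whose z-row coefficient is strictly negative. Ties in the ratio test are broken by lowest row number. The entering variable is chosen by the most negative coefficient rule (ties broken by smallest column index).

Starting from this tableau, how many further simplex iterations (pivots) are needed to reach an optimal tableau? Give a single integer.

1

pivot: q in, s4 out → z = 148/5
No improving column remains; optimal.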